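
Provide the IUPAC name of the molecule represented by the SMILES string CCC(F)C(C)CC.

3-fluoro-4-methylhexane

The parent chain contains 6 carbons (hexane).
Number the chain so that the locant sets are identical either way, so the alphabetically earlier fluoro substituent takes the lower locant (3 rather than 4).
This places a fluoro group at C-3; a methyl group at C-4.
Prefixes are listed alphabetically: fluoro, methyl.
The name is 3-fluoro-4-methylhexane.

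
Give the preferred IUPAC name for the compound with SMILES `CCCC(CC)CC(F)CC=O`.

The longest carbon chain that includes the –CHO group has 8 carbons, so the parent hydride is octane.
The highest-priority functional group is an aldehyde (terminal –CHO), so the name ends in -al.
Choose the numbering such that the aldehyde carbon is C-1 by definition.
This places an ethyl group at C-5; a fluoro group at C-3.
Prefixes are listed alphabetically: ethyl, fluoro.
Putting it together: 5-ethyl-3-fluorooctanal.

5-ethyl-3-fluorooctanal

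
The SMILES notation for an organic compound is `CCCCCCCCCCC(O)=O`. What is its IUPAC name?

Counting along the main chain through the –COOH group gives 11 carbons: the parent is undecane.
The principal characteristic group is a carboxylic acid (terminal –COOH), named with the suffix -oic acid.
The numbering direction is chosen so that the carboxylic acid carbon is C-1 by definition.
The name is undecanoic acid.

undecanoic acid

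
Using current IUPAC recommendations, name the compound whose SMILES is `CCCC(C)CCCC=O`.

The longest carbon chain that includes the –CHO group has 8 carbons, so the parent hydride is octane.
The highest-priority functional group is an aldehyde (terminal –CHO), so the name ends in -al.
Choose the numbering such that the aldehyde carbon is C-1 by definition.
With this numbering: a methyl group at C-5.
The name is 5-methyloctanal.

5-methyloctanal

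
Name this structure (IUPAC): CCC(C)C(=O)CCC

3-methylheptan-4-one

The longest chain bearing the carbonyl is 7 carbons long (heptane).
The principal characteristic group is a ketone (C=O on an internal carbon), named with the suffix -one.
Number the chain so that the substituent locant set {3} is lower than {5} at the first point of difference.
That gives the carbonyl at C-4; a methyl group at C-3.
The name is 3-methylheptan-4-one.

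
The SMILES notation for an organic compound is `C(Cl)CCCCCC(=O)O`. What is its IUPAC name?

The longest chain bearing the –COOH group is 7 carbons long (heptane).
The highest-priority functional group is a carboxylic acid (terminal –COOH), so the name ends in -oic acid.
Number the chain so that the carboxylic acid carbon is C-1 by definition.
That gives a chloro group at C-7.
Assembling the pieces gives 7-chloroheptanoic acid.

7-chloroheptanoic acid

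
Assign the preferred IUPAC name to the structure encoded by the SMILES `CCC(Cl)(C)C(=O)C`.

The longest chain bearing the carbonyl is 5 carbons long (pentane).
The principal characteristic group is a ketone (C=O on an internal carbon), named with the suffix -one.
The numbering direction is chosen so that numbering from this end puts the carbonyl group at C-2 rather than C-4.
With this numbering: the carbonyl at C-2; a chloro group at C-3; a methyl group at C-3.
The substituents are ordered alphabetically, ignoring any di-/tri- multipliers.
The name is 3-chloro-3-methylpentan-2-one.

3-chloro-3-methylpentan-2-one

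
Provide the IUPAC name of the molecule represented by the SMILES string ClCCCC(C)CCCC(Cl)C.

The longest carbon chain is 9 atoms: the parent is nonane.
Number the chain so that the substituent locant set {1,4,8} is lower than {2,6,9} at the first point of difference.
This places chloro groups at C-1 and C-8; a methyl group at C-4.
The substituents are ordered alphabetically, ignoring any di-/tri- multipliers.
Putting it together: 1,8-dichloro-4-methylnonane.

1,8-dichloro-4-methylnonane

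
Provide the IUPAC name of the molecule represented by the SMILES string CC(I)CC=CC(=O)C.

The longest carbon chain that includes the carbonyl and the multiple bond has 7 carbons, so the parent hydride is heptane.
The principal characteristic group is a ketone (C=O on an internal carbon), named with the suffix -one.
There is one C=C double bond, indicated by the ending -ene.
The numbering direction is chosen so that numbering from this end puts the carbonyl group at C-2 rather than C-6.
That gives the carbonyl at C-2; the double bond between C-3 and C-4; an iodo group at C-6.
Assembling the pieces gives 6-iodohept-3-en-2-one.

6-iodohept-3-en-2-one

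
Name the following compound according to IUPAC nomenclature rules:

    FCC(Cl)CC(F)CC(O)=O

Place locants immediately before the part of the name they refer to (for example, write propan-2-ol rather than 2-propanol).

The longest carbon chain that includes the –COOH group has 6 carbons, so the parent hydride is hexane.
A carboxylic acid (terminal –COOH) is the principal characteristic group, giving the suffix -oic acid.
The numbering direction is chosen so that the carboxylic acid carbon is C-1 by definition.
This places a chloro group at C-5; fluoro groups at C-3 and C-6.
Substituent prefixes are cited in alphabetical order (multiplying prefixes like di-/tri- are ignored for ordering).
Putting it together: 5-chloro-3,6-difluorohexanoic acid.

5-chloro-3,6-difluorohexanoic acid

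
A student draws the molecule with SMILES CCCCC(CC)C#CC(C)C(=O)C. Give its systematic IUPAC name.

6-ethyl-3-methyldec-4-yn-2-one

The longest chain bearing the carbonyl and the multiple bond is 10 carbons long (decane).
The principal characteristic group is a ketone (C=O on an internal carbon), named with the suffix -one.
A C≡C triple bond in the chain gives the infix -yne-.
Choose the numbering such that numbering from this end puts the carbonyl group at C-2 rather than C-9.
With this numbering: the carbonyl at C-2; the triple bond between C-4 and C-5; an ethyl group at C-6; a methyl group at C-3.
Substituent prefixes are cited in alphabetical order (multiplying prefixes like di-/tri- are ignored for ordering).
Putting it together: 6-ethyl-3-methyldec-4-yn-2-one.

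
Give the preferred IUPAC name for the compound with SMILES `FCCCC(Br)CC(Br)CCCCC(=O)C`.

7,9-dibromo-12-fluorododecan-2-one

The longest chain bearing the carbonyl is 12 carbons long (dodecane).
The highest-priority functional group is a ketone (C=O on an internal carbon), so the name ends in -one.
Number the chain so that numbering from this end puts the carbonyl group at C-2 rather than C-11.
That gives the carbonyl at C-2; bromo groups at C-7 and C-9; a fluoro group at C-12.
Substituent prefixes are cited in alphabetical order (multiplying prefixes like di-/tri- are ignored for ordering).
The name is 7,9-dibromo-12-fluorododecan-2-one.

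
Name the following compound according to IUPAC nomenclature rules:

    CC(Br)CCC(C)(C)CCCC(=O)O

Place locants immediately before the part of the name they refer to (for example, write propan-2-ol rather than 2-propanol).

8-bromo-5,5-dimethylnonanoic acid

The longest chain bearing the –COOH group is 9 carbons long (nonane).
A carboxylic acid (terminal –COOH) is the principal characteristic group, giving the suffix -oic acid.
Choose the numbering such that the carboxylic acid carbon is C-1 by definition.
That gives a bromo group at C-8; two methyl groups at C-5.
Substituent prefixes are cited in alphabetical order (multiplying prefixes like di-/tri- are ignored for ordering).
Putting it together: 8-bromo-5,5-dimethylnonanoic acid.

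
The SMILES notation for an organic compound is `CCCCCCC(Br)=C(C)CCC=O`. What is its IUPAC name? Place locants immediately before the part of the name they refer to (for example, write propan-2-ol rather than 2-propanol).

5-bromo-4-methylundec-4-enal

The longest carbon chain that includes the –CHO group and the multiple bond has 11 carbons, so the parent hydride is undecane.
An aldehyde (terminal –CHO) is the principal characteristic group, giving the suffix -al.
A C=C double bond in the chain gives the infix -ene-.
Number the chain so that the aldehyde carbon is C-1 by definition.
With this numbering: the double bond between C-4 and C-5; a bromo group at C-5; a methyl group at C-4.
The substituents are ordered alphabetically, ignoring any di-/tri- multipliers.
The name is 5-bromo-4-methylundec-4-enal.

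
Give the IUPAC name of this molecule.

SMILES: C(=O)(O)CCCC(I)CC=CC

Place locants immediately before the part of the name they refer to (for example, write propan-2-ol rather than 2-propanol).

5-iodonon-7-enoic acid

The longest chain bearing the –COOH group and the multiple bond is 9 carbons long (nonane).
The highest-priority functional group is a carboxylic acid (terminal –COOH), so the name ends in -oic acid.
There is one C=C double bond, indicated by the ending -ene.
Choose the numbering such that the carboxylic acid carbon is C-1 by definition.
This places the double bond between C-7 and C-8; an iodo group at C-5.
The name is 5-iodonon-7-enoic acid.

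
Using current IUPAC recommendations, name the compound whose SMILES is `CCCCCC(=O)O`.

Counting along the main chain through the –COOH group gives 6 carbons: the parent is hexane.
The highest-priority functional group is a carboxylic acid (terminal –COOH), so the name ends in -oic acid.
Choose the numbering such that the carboxylic acid carbon is C-1 by definition.
Putting it together: hexanoic acid.

hexanoic acid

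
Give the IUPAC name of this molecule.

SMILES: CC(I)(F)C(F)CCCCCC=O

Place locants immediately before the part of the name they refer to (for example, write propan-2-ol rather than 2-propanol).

7,8-difluoro-8-iodononanal

The longest carbon chain that includes the –CHO group has 9 carbons, so the parent hydride is nonane.
An aldehyde (terminal –CHO) is the principal characteristic group, giving the suffix -al.
The numbering direction is chosen so that the aldehyde carbon is C-1 by definition.
That gives fluoro groups at C-7 and C-8; an iodo group at C-8.
The substituents are ordered alphabetically, ignoring any di-/tri- multipliers.
Putting it together: 7,8-difluoro-8-iodononanal.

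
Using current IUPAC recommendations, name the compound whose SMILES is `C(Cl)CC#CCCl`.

Counting along the main chain through the multiple bond gives 5 carbons: the parent is pentane.
The chain contains a C≡C triple bond, so the unsaturation ending is -yne.
The numbering direction is chosen so that numbering from this end puts the triple bond at C-2 rather than C-3.
With this numbering: the triple bond between C-2 and C-3; chloro groups at C-1 and C-5.
Assembling the pieces gives 1,5-dichloropent-2-yne.

1,5-dichloropent-2-yne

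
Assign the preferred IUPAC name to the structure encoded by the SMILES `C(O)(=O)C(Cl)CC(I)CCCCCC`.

2-chloro-4-iododecanoic acid

The longest carbon chain that includes the –COOH group has 10 carbons, so the parent hydride is decane.
A carboxylic acid (terminal –COOH) is the principal characteristic group, giving the suffix -oic acid.
Choose the numbering such that the carboxylic acid carbon is C-1 by definition.
This places a chloro group at C-2; an iodo group at C-4.
The substituents are ordered alphabetically, ignoring any di-/tri- multipliers.
Putting it together: 2-chloro-4-iododecanoic acid.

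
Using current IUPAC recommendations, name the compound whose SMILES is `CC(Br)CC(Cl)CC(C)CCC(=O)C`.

The longest chain bearing the carbonyl is 10 carbons long (decane).
A ketone (C=O on an internal carbon) is the principal characteristic group, giving the suffix -one.
Choose the numbering such that numbering from this end puts the carbonyl group at C-2 rather than C-9.
This places the carbonyl at C-2; a bromo group at C-9; a chloro group at C-7; a methyl group at C-5.
Prefixes are listed alphabetically: bromo, chloro, methyl.
Putting it together: 9-bromo-7-chloro-5-methyldecan-2-one.

9-bromo-7-chloro-5-methyldecan-2-one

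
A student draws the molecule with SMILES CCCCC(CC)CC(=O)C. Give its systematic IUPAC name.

The longest chain bearing the carbonyl is 8 carbons long (octane).
The highest-priority functional group is a ketone (C=O on an internal carbon), so the name ends in -one.
Choose the numbering such that numbering from this end puts the carbonyl group at C-2 rather than C-7.
This places the carbonyl at C-2; an ethyl group at C-4.
Putting it together: 4-ethyloctan-2-one.

4-ethyloctan-2-one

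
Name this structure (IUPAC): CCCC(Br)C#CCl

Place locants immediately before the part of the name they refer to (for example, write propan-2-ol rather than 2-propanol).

3-bromo-1-chlorohex-1-yne

Counting along the main chain through the multiple bond gives 6 carbons: the parent is hexane.
The chain contains a C≡C triple bond, so the unsaturation ending is -yne.
Choose the numbering such that numbering from this end puts the triple bond at C-1 rather than C-5.
This places the triple bond between C-1 and C-2; a bromo group at C-3; a chloro group at C-1.
The substituents are ordered alphabetically, ignoring any di-/tri- multipliers.
The name is 3-bromo-1-chlorohex-1-yne.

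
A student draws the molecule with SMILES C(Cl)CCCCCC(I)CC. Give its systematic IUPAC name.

1-chloro-7-iodononane

The longest carbon chain is 9 atoms: the parent is nonane.
Choose the numbering such that the substituent locant set {1,7} is lower than {3,9} at the first point of difference.
With this numbering: a chloro group at C-1; an iodo group at C-7.
Prefixes are listed alphabetically: chloro, iodo.
Assembling the pieces gives 1-chloro-7-iodononane.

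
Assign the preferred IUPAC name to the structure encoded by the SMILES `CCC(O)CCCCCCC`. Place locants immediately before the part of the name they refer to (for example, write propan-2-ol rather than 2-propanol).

The longest carbon chain that includes the –OH group has 10 carbons, so the parent hydride is decane.
An alcohol (–OH) is the principal characteristic group, giving the suffix -ol.
The numbering direction is chosen so that numbering from this end puts the hydroxyl group at C-3 rather than C-8.
This places the hydroxyl at C-3.
Putting it together: decan-3-ol.

decan-3-ol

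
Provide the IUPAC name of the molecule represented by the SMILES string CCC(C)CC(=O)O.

The longest carbon chain that includes the –COOH group has 5 carbons, so the parent hydride is pentane.
The principal characteristic group is a carboxylic acid (terminal –COOH), named with the suffix -oic acid.
The numbering direction is chosen so that the carboxylic acid carbon is C-1 by definition.
That gives a methyl group at C-3.
Assembling the pieces gives 3-methylpentanoic acid.

3-methylpentanoic acid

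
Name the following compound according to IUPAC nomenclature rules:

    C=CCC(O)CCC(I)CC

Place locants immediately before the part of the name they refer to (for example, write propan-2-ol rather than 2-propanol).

7-iodonon-1-en-4-ol

Counting along the main chain through the –OH group and the multiple bond gives 9 carbons: the parent is nonane.
The principal characteristic group is an alcohol (–OH), named with the suffix -ol.
There is one C=C double bond, indicated by the ending -ene.
Choose the numbering such that numbering from this end puts the hydroxyl group at C-4 rather than C-6.
This places the hydroxyl at C-4; the double bond between C-1 and C-2; an iodo group at C-7.
Putting it together: 7-iodonon-1-en-4-ol.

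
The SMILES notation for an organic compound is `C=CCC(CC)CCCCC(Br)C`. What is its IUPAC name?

The longest carbon chain that includes the multiple bond has 10 carbons, so the parent hydride is decane.
There is one C=C double bond, indicated by the ending -ene.
The numbering direction is chosen so that numbering from this end puts the double bond at C-1 rather than C-9.
This places the double bond between C-1 and C-2; a bromo group at C-9; an ethyl group at C-4.
Prefixes are listed alphabetically: bromo, ethyl.
Putting it together: 9-bromo-4-ethyldec-1-ene.

9-bromo-4-ethyldec-1-ene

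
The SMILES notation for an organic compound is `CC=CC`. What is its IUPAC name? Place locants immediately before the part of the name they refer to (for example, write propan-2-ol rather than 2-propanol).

but-2-ene

The longest chain bearing the multiple bond is 4 carbons long (butane).
The chain contains a C=C double bond, so the unsaturation ending is -ene.
The molecule is symmetric, so either numbering direction gives the same locants.
With this numbering: the double bond between C-2 and C-3.
The name is but-2-ene.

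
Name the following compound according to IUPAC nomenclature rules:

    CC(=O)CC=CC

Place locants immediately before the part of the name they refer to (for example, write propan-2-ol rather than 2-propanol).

hex-4-en-2-one

Counting along the main chain through the carbonyl and the multiple bond gives 6 carbons: the parent is hexane.
The highest-priority functional group is a ketone (C=O on an internal carbon), so the name ends in -one.
There is one C=C double bond, indicated by the ending -ene.
Choose the numbering such that numbering from this end puts the carbonyl group at C-2 rather than C-5.
With this numbering: the carbonyl at C-2; the double bond between C-4 and C-5.
Putting it together: hex-4-en-2-one.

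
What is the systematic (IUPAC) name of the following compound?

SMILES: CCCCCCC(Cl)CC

3-chlorononane

The longest continuous carbon chain has 9 atoms, so the parent hydride is nonane.
Choose the numbering such that the substituent locant set {3} is lower than {7} at the first point of difference.
That gives a chloro group at C-3.
Assembling the pieces gives 3-chlorononane.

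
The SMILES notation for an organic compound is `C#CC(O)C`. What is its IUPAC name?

Counting along the main chain through the –OH group and the multiple bond gives 4 carbons: the parent is butane.
The principal characteristic group is an alcohol (–OH), named with the suffix -ol.
There is one C≡C triple bond, indicated by the ending -yne.
Choose the numbering such that numbering from this end puts the hydroxyl group at C-2 rather than C-3.
With this numbering: the hydroxyl at C-2; the triple bond between C-3 and C-4.
Putting it together: but-3-yn-2-ol.

but-3-yn-2-ol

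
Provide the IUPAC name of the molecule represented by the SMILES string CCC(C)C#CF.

1-fluoro-3-methylpent-1-yne

The longest chain bearing the multiple bond is 5 carbons long (pentane).
The chain contains a C≡C triple bond, so the unsaturation ending is -yne.
The numbering direction is chosen so that numbering from this end puts the triple bond at C-1 rather than C-4.
With this numbering: the triple bond between C-1 and C-2; a fluoro group at C-1; a methyl group at C-3.
Substituent prefixes are cited in alphabetical order (multiplying prefixes like di-/tri- are ignored for ordering).
The name is 1-fluoro-3-methylpent-1-yne.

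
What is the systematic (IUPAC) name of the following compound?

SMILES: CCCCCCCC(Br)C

2-bromononane

The parent chain contains 9 carbons (nonane).
Number the chain so that the substituent locant set {2} is lower than {8} at the first point of difference.
With this numbering: a bromo group at C-2.
Assembling the pieces gives 2-bromononane.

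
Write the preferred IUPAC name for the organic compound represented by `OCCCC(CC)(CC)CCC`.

4,4-diethylheptan-1-ol

The longest chain bearing the –OH group is 7 carbons long (heptane).
An alcohol (–OH) is the principal characteristic group, giving the suffix -ol.
Number the chain so that numbering from this end puts the hydroxyl group at C-1 rather than C-7.
This places the hydroxyl at C-1; two ethyl groups at C-4.
Assembling the pieces gives 4,4-diethylheptan-1-ol.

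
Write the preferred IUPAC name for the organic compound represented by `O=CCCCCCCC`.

octanal

The longest carbon chain that includes the –CHO group has 8 carbons, so the parent hydride is octane.
The principal characteristic group is an aldehyde (terminal –CHO), named with the suffix -al.
Choose the numbering such that the aldehyde carbon is C-1 by definition.
The name is octanal.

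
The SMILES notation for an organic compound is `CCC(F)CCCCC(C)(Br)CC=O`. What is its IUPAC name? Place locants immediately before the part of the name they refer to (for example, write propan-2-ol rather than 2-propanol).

The longest chain bearing the –CHO group is 10 carbons long (decane).
An aldehyde (terminal –CHO) is the principal characteristic group, giving the suffix -al.
The numbering direction is chosen so that the aldehyde carbon is C-1 by definition.
That gives a bromo group at C-3; a fluoro group at C-8; a methyl group at C-3.
The substituents are ordered alphabetically, ignoring any di-/tri- multipliers.
The name is 3-bromo-8-fluoro-3-methyldecanal.

3-bromo-8-fluoro-3-methyldecanal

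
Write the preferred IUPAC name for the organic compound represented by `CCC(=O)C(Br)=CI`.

2-bromo-1-iodopent-1-en-3-one

The longest chain bearing the carbonyl and the multiple bond is 5 carbons long (pentane).
A ketone (C=O on an internal carbon) is the principal characteristic group, giving the suffix -one.
A C=C double bond in the chain gives the infix -ene-.
Number the chain so that numbering from this end puts the double bond at C-1 rather than C-4.
That gives the carbonyl at C-3; the double bond between C-1 and C-2; a bromo group at C-2; an iodo group at C-1.
Prefixes are listed alphabetically: bromo, iodo.
Assembling the pieces gives 2-bromo-1-iodopent-1-en-3-one.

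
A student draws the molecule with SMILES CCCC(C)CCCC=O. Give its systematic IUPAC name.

Counting along the main chain through the –CHO group gives 8 carbons: the parent is octane.
The highest-priority functional group is an aldehyde (terminal –CHO), so the name ends in -al.
Number the chain so that the aldehyde carbon is C-1 by definition.
That gives a methyl group at C-5.
Assembling the pieces gives 5-methyloctanal.

5-methyloctanal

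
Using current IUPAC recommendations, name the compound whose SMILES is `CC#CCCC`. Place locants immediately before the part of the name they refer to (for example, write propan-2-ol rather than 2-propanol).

The longest carbon chain that includes the multiple bond has 6 carbons, so the parent hydride is hexane.
A C≡C triple bond in the chain gives the infix -yne-.
The numbering direction is chosen so that numbering from this end puts the triple bond at C-2 rather than C-4.
This places the triple bond between C-2 and C-3.
Putting it together: hex-2-yne.

hex-2-yne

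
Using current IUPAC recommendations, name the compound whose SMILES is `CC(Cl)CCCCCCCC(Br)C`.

2-bromo-10-chloroundecane

The longest continuous carbon chain has 11 atoms, so the parent hydride is undecane.
Number the chain so that the locant sets are identical either way, so the alphabetically earlier bromo substituent takes the lower locant (2 rather than 10).
That gives a bromo group at C-2; a chloro group at C-10.
The substituents are ordered alphabetically, ignoring any di-/tri- multipliers.
The name is 2-bromo-10-chloroundecane.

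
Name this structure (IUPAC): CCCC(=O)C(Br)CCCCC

5-bromodecan-4-one

The longest carbon chain that includes the carbonyl has 10 carbons, so the parent hydride is decane.
The principal characteristic group is a ketone (C=O on an internal carbon), named with the suffix -one.
Choose the numbering such that numbering from this end puts the carbonyl group at C-4 rather than C-7.
This places the carbonyl at C-4; a bromo group at C-5.
Assembling the pieces gives 5-bromodecan-4-one.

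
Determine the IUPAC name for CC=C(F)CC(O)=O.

The longest carbon chain that includes the –COOH group and the multiple bond has 5 carbons, so the parent hydride is pentane.
The principal characteristic group is a carboxylic acid (terminal –COOH), named with the suffix -oic acid.
The chain contains a C=C double bond, so the unsaturation ending is -ene.
Number the chain so that the carboxylic acid carbon is C-1 by definition.
This places the double bond between C-3 and C-4; a fluoro group at C-3.
Assembling the pieces gives 3-fluoropent-3-enoic acid.

3-fluoropent-3-enoic acid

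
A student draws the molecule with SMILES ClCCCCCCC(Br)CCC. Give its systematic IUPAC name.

7-bromo-1-chlorodecane

The parent chain contains 10 carbons (decane).
Number the chain so that the substituent locant set {1,7} is lower than {4,10} at the first point of difference.
With this numbering: a bromo group at C-7; a chloro group at C-1.
Substituent prefixes are cited in alphabetical order (multiplying prefixes like di-/tri- are ignored for ordering).
The name is 7-bromo-1-chlorodecane.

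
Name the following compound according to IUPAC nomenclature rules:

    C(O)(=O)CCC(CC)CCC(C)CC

4-ethyl-7-methylnonanoic acid

The longest carbon chain that includes the –COOH group has 9 carbons, so the parent hydride is nonane.
The highest-priority functional group is a carboxylic acid (terminal –COOH), so the name ends in -oic acid.
The numbering direction is chosen so that the carboxylic acid carbon is C-1 by definition.
This places an ethyl group at C-4; a methyl group at C-7.
Substituent prefixes are cited in alphabetical order (multiplying prefixes like di-/tri- are ignored for ordering).
Putting it together: 4-ethyl-7-methylnonanoic acid.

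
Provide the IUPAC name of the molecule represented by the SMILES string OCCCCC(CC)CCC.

5-ethyloctan-1-ol

The longest carbon chain that includes the –OH group has 8 carbons, so the parent hydride is octane.
An alcohol (–OH) is the principal characteristic group, giving the suffix -ol.
Number the chain so that numbering from this end puts the hydroxyl group at C-1 rather than C-8.
With this numbering: the hydroxyl at C-1; an ethyl group at C-5.
Putting it together: 5-ethyloctan-1-ol.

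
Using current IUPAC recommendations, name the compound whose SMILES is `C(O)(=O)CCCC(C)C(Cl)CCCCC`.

6-chloro-5-methylundecanoic acid

Counting along the main chain through the –COOH group gives 11 carbons: the parent is undecane.
The highest-priority functional group is a carboxylic acid (terminal –COOH), so the name ends in -oic acid.
Number the chain so that the carboxylic acid carbon is C-1 by definition.
With this numbering: a chloro group at C-6; a methyl group at C-5.
Prefixes are listed alphabetically: chloro, methyl.
The name is 6-chloro-5-methylundecanoic acid.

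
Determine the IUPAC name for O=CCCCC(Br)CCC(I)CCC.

5-bromo-8-iodoundecanal

Counting along the main chain through the –CHO group gives 11 carbons: the parent is undecane.
The principal characteristic group is an aldehyde (terminal –CHO), named with the suffix -al.
Choose the numbering such that the aldehyde carbon is C-1 by definition.
This places a bromo group at C-5; an iodo group at C-8.
The substituents are ordered alphabetically, ignoring any di-/tri- multipliers.
Putting it together: 5-bromo-8-iodoundecanal.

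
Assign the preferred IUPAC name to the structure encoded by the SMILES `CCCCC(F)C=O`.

The longest carbon chain that includes the –CHO group has 6 carbons, so the parent hydride is hexane.
The principal characteristic group is an aldehyde (terminal –CHO), named with the suffix -al.
The numbering direction is chosen so that the aldehyde carbon is C-1 by definition.
With this numbering: a fluoro group at C-2.
Assembling the pieces gives 2-fluorohexanal.

2-fluorohexanal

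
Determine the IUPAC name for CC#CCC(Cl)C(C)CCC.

The longest carbon chain that includes the multiple bond has 9 carbons, so the parent hydride is nonane.
There is one C≡C triple bond, indicated by the ending -yne.
Choose the numbering such that numbering from this end puts the triple bond at C-2 rather than C-7.
This places the triple bond between C-2 and C-3; a chloro group at C-5; a methyl group at C-6.
The substituents are ordered alphabetically, ignoring any di-/tri- multipliers.
Putting it together: 5-chloro-6-methylnon-2-yne.

5-chloro-6-methylnon-2-yne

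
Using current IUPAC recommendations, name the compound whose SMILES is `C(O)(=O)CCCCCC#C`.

The longest carbon chain that includes the –COOH group and the multiple bond has 8 carbons, so the parent hydride is octane.
The highest-priority functional group is a carboxylic acid (terminal –COOH), so the name ends in -oic acid.
A C≡C triple bond in the chain gives the infix -yne-.
Choose the numbering such that the carboxylic acid carbon is C-1 by definition.
This places the triple bond between C-7 and C-8.
Putting it together: oct-7-ynoic acid.

oct-7-ynoic acid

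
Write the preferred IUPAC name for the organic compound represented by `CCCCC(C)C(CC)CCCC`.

5-ethyl-6-methyldecane

The parent chain contains 10 carbons (decane).
Number the chain so that the locant sets are identical either way, so the alphabetically earlier ethyl substituent takes the lower locant (5 rather than 6).
This places an ethyl group at C-5; a methyl group at C-6.
Prefixes are listed alphabetically: ethyl, methyl.
The name is 5-ethyl-6-methyldecane.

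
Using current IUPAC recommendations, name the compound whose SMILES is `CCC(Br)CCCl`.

The longest continuous carbon chain has 5 atoms, so the parent hydride is pentane.
Number the chain so that the substituent locant set {1,3} is lower than {3,5} at the first point of difference.
That gives a bromo group at C-3; a chloro group at C-1.
The substituents are ordered alphabetically, ignoring any di-/tri- multipliers.
The name is 3-bromo-1-chloropentane.

3-bromo-1-chloropentane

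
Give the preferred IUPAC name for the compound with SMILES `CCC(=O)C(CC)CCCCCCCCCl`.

Counting along the main chain through the carbonyl gives 12 carbons: the parent is dodecane.
A ketone (C=O on an internal carbon) is the principal characteristic group, giving the suffix -one.
Choose the numbering such that numbering from this end puts the carbonyl group at C-3 rather than C-10.
With this numbering: the carbonyl at C-3; a chloro group at C-12; an ethyl group at C-4.
Prefixes are listed alphabetically: chloro, ethyl.
Putting it together: 12-chloro-4-ethyldodecan-3-one.

12-chloro-4-ethyldodecan-3-one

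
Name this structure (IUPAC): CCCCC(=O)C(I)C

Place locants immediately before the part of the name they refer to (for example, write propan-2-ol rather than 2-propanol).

The longest carbon chain that includes the carbonyl has 7 carbons, so the parent hydride is heptane.
The principal characteristic group is a ketone (C=O on an internal carbon), named with the suffix -one.
The numbering direction is chosen so that numbering from this end puts the carbonyl group at C-3 rather than C-5.
With this numbering: the carbonyl at C-3; an iodo group at C-2.
Assembling the pieces gives 2-iodoheptan-3-one.

2-iodoheptan-3-one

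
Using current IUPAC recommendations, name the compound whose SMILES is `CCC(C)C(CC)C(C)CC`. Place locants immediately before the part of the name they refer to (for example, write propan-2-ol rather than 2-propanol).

The longest carbon chain is 7 atoms: the parent is heptane.
The molecule is symmetric, so either numbering direction gives the same locants.
With this numbering: an ethyl group at C-4; methyl groups at C-3 and C-5.
Substituent prefixes are cited in alphabetical order (multiplying prefixes like di-/tri- are ignored for ordering).
Putting it together: 4-ethyl-3,5-dimethylheptane.

4-ethyl-3,5-dimethylheptane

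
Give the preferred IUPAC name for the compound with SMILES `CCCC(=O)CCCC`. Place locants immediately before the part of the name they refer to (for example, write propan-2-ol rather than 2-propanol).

octan-4-one

The longest carbon chain that includes the carbonyl has 8 carbons, so the parent hydride is octane.
The principal characteristic group is a ketone (C=O on an internal carbon), named with the suffix -one.
Choose the numbering such that numbering from this end puts the carbonyl group at C-4 rather than C-5.
That gives the carbonyl at C-4.
Assembling the pieces gives octan-4-one.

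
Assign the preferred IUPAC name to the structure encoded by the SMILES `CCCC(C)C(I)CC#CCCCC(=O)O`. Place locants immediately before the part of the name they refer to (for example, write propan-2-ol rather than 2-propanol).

8-iodo-9-methyldodec-5-ynoic acid

The longest carbon chain that includes the –COOH group and the multiple bond has 12 carbons, so the parent hydride is dodecane.
A carboxylic acid (terminal –COOH) is the principal characteristic group, giving the suffix -oic acid.
There is one C≡C triple bond, indicated by the ending -yne.
Number the chain so that the carboxylic acid carbon is C-1 by definition.
That gives the triple bond between C-5 and C-6; an iodo group at C-8; a methyl group at C-9.
The substituents are ordered alphabetically, ignoring any di-/tri- multipliers.
The name is 8-iodo-9-methyldodec-5-ynoic acid.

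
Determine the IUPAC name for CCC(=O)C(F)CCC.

Counting along the main chain through the carbonyl gives 7 carbons: the parent is heptane.
A ketone (C=O on an internal carbon) is the principal characteristic group, giving the suffix -one.
Number the chain so that numbering from this end puts the carbonyl group at C-3 rather than C-5.
With this numbering: the carbonyl at C-3; a fluoro group at C-4.
Putting it together: 4-fluoroheptan-3-one.

4-fluoroheptan-3-one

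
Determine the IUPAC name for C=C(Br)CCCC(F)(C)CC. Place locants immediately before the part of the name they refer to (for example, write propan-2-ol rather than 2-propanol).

2-bromo-6-fluoro-6-methyloct-1-ene

The longest chain bearing the multiple bond is 8 carbons long (octane).
There is one C=C double bond, indicated by the ending -ene.
Choose the numbering such that numbering from this end puts the double bond at C-1 rather than C-7.
That gives the double bond between C-1 and C-2; a bromo group at C-2; a fluoro group at C-6; a methyl group at C-6.
Substituent prefixes are cited in alphabetical order (multiplying prefixes like di-/tri- are ignored for ordering).
The name is 2-bromo-6-fluoro-6-methyloct-1-ene.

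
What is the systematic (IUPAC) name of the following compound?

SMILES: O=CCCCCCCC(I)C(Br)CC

9-bromo-8-iodoundecanal

Counting along the main chain through the –CHO group gives 11 carbons: the parent is undecane.
The highest-priority functional group is an aldehyde (terminal –CHO), so the name ends in -al.
Number the chain so that the aldehyde carbon is C-1 by definition.
This places a bromo group at C-9; an iodo group at C-8.
Prefixes are listed alphabetically: bromo, iodo.
The name is 9-bromo-8-iodoundecanal.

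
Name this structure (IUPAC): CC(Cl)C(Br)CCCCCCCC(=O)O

The longest carbon chain that includes the –COOH group has 11 carbons, so the parent hydride is undecane.
The principal characteristic group is a carboxylic acid (terminal –COOH), named with the suffix -oic acid.
The numbering direction is chosen so that the carboxylic acid carbon is C-1 by definition.
With this numbering: a bromo group at C-9; a chloro group at C-10.
Prefixes are listed alphabetically: bromo, chloro.
Putting it together: 9-bromo-10-chloroundecanoic acid.

9-bromo-10-chloroundecanoic acid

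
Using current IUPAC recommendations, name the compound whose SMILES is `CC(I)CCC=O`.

4-iodopentanal

Counting along the main chain through the –CHO group gives 5 carbons: the parent is pentane.
The principal characteristic group is an aldehyde (terminal –CHO), named with the suffix -al.
The numbering direction is chosen so that the aldehyde carbon is C-1 by definition.
That gives an iodo group at C-4.
Putting it together: 4-iodopentanal.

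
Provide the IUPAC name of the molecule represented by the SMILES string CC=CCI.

The longest carbon chain that includes the multiple bond has 4 carbons, so the parent hydride is butane.
There is one C=C double bond, indicated by the ending -ene.
The numbering direction is chosen so that the substituent locant set {1} is lower than {4} at the first point of difference.
With this numbering: the double bond between C-2 and C-3; an iodo group at C-1.
Putting it together: 1-iodobut-2-ene.

1-iodobut-2-ene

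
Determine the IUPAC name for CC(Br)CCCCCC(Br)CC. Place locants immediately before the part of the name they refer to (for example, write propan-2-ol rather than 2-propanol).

2,8-dibromodecane

The longest continuous carbon chain has 10 atoms, so the parent hydride is decane.
The numbering direction is chosen so that the substituent locant set {2,8} is lower than {3,9} at the first point of difference.
That gives bromo groups at C-2 and C-8.
The name is 2,8-dibromodecane.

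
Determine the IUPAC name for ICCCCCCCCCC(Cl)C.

10-chloro-1-iodoundecane

The parent chain contains 11 carbons (undecane).
Number the chain so that the substituent locant set {1,10} is lower than {2,11} at the first point of difference.
With this numbering: a chloro group at C-10; an iodo group at C-1.
Prefixes are listed alphabetically: chloro, iodo.
Putting it together: 10-chloro-1-iodoundecane.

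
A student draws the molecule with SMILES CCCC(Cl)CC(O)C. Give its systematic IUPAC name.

The longest carbon chain that includes the –OH group has 7 carbons, so the parent hydride is heptane.
The principal characteristic group is an alcohol (–OH), named with the suffix -ol.
Number the chain so that numbering from this end puts the hydroxyl group at C-2 rather than C-6.
With this numbering: the hydroxyl at C-2; a chloro group at C-4.
Putting it together: 4-chloroheptan-2-ol.

4-chloroheptan-2-ol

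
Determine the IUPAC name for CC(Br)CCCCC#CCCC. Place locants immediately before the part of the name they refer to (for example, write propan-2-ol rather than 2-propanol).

The longest chain bearing the multiple bond is 11 carbons long (undecane).
There is one C≡C triple bond, indicated by the ending -yne.
Number the chain so that numbering from this end puts the triple bond at C-4 rather than C-7.
With this numbering: the triple bond between C-4 and C-5; a bromo group at C-10.
Putting it together: 10-bromoundec-4-yne.

10-bromoundec-4-yne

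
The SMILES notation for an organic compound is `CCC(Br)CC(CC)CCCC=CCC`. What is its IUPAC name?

Counting along the main chain through the multiple bond gives 12 carbons: the parent is dodecane.
There is one C=C double bond, indicated by the ending -ene.
Number the chain so that numbering from this end puts the double bond at C-3 rather than C-9.
This places the double bond between C-3 and C-4; a bromo group at C-10; an ethyl group at C-8.
Prefixes are listed alphabetically: bromo, ethyl.
The name is 10-bromo-8-ethyldodec-3-ene.

10-bromo-8-ethyldodec-3-ene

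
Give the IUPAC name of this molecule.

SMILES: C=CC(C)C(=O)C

3-methylpent-4-en-2-one

The longest carbon chain that includes the carbonyl and the multiple bond has 5 carbons, so the parent hydride is pentane.
A ketone (C=O on an internal carbon) is the principal characteristic group, giving the suffix -one.
A C=C double bond in the chain gives the infix -ene-.
Choose the numbering such that numbering from this end puts the carbonyl group at C-2 rather than C-4.
This places the carbonyl at C-2; the double bond between C-4 and C-5; a methyl group at C-3.
The name is 3-methylpent-4-en-2-one.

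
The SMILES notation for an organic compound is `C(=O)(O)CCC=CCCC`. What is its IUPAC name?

oct-4-enoic acid

The longest carbon chain that includes the –COOH group and the multiple bond has 8 carbons, so the parent hydride is octane.
The highest-priority functional group is a carboxylic acid (terminal –COOH), so the name ends in -oic acid.
The chain contains a C=C double bond, so the unsaturation ending is -ene.
Number the chain so that the carboxylic acid carbon is C-1 by definition.
With this numbering: the double bond between C-4 and C-5.
Putting it together: oct-4-enoic acid.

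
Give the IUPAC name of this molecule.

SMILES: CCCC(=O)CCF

The longest carbon chain that includes the carbonyl has 6 carbons, so the parent hydride is hexane.
The principal characteristic group is a ketone (C=O on an internal carbon), named with the suffix -one.
Choose the numbering such that numbering from this end puts the carbonyl group at C-3 rather than C-4.
This places the carbonyl at C-3; a fluoro group at C-1.
Putting it together: 1-fluorohexan-3-one.

1-fluorohexan-3-one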